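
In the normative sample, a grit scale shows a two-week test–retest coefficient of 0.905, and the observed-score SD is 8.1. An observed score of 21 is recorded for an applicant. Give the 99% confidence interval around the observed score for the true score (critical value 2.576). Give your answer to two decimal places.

SEM = 8.100*√(1 − 0.905) ≈ 2.497
Half-width = 2.576*2.497 ≈ 6.431
Interval: (14.569, 27.431)

[14.57, 27.43]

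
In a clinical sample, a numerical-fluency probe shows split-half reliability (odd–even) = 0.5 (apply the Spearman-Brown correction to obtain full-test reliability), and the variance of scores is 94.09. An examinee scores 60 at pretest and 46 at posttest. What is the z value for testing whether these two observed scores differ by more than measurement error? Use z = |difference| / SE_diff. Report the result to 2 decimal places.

SD = √94.09 ≈ 9.700
r_full = 2·0.5 / (1 + 0.5) ≈ 0.667
SEM = 9.700 * √(1 − 0.667) = 9.700 * √0.333 ≈ 9.700 * 0.577 ≈ 5.600
SE_diff = SEM * √2 ≈ 5.600 * 1.414 ≈ 7.920
z = |60 − 46| / 7.920 = 14 / 7.920 ≈ 1.768

1.77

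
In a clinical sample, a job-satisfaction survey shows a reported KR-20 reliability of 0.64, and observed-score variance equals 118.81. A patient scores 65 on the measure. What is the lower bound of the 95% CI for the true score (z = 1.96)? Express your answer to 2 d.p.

52.18

SD = √118.81 = 10.9000
The standard error of measurement is 10.9000*√(1 − 0.6400) ≈ 10.9000*0.6000 ≈ 6.5400.
Half-width = 1.96*6.5400 ≈ 12.8184
Lower bound: 65 − 12.8184 = 52.1816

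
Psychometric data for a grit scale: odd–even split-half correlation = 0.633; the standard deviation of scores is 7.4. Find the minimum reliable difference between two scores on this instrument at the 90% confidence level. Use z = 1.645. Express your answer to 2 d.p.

8.16

r_full = 2·0.633 / (1 + 0.633) ≈ 0.775
SEM = 7.400 · √(1 − 0.775) = 7.400 · √0.225 ≈ 7.400 · 0.474 ≈ 3.508
SE_diff = √2 · SEM ≈ 4.961
Smallest detectable difference = 1.645·4.961 ≈ 8.161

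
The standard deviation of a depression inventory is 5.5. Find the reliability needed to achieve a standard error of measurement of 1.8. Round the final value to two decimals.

0.89

r = 1 − (SEM / SD)² = 1 − (1.8000 / 5.5)² ≈ 1 − 0.1071 ≈ 0.8929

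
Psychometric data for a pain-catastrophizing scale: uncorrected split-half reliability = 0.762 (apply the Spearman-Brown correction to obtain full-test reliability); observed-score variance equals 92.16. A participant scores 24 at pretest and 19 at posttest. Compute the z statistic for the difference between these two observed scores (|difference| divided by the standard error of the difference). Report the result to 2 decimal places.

1.00

SD = √92.16 = 9.600
r_full = 2·0.762 / (1 + 0.762) ≃ 0.865
SEM = 9.600 * √(1 − 0.865) = 9.600 * √0.135 ≃ 9.600 * 0.368 ≃ 3.528
SE_diff = √2 * SEM ≃ 4.990
z = 5 / 4.990 ≃ 1.002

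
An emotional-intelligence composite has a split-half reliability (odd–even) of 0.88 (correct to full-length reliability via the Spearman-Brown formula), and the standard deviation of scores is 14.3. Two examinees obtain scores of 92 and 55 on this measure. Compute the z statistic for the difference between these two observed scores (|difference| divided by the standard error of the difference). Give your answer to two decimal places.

7.24

Spearman-Brown: r = 2(0.88) / (1 + 0.88) = 1.7600 / 1.8800 ≃ 0.9362
SEM = 14.3000 × √(1 − 0.9362) = 14.3000 × √0.0638 ≃ 14.3000 × 0.2526 ≃ 3.6128
SE_diff = √2 × SEM ≃ 5.1093
z = 37 / 5.1093 ≃ 7.2417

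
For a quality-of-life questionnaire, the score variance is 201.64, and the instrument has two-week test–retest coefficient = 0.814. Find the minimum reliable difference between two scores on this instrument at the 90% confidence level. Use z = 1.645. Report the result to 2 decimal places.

σ = 201.64^(1/2) = 14.2000
SEM = 14.2000 · √(1 − 0.8140) = 14.2000 · √0.1860 ≃ 14.2000 · 0.4313 ≃ 6.1241
SE_diff = √2 · SEM ≃ 8.6608
Minimum reliable difference = 1.645 · SE_diff ≃ 1.645 · 8.6608 ≃ 14.2471

14.25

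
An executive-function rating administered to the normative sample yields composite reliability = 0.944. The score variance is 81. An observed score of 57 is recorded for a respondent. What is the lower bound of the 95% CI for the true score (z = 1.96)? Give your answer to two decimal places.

52.83

σ = 81^(1/2) = 9.00000
SEM = 9.00000 × √(1 − 0.94400) = 9.00000 × √0.05600 ≃ 9.00000 × 0.23664 ≃ 2.12979
1.96 × SEM ≃ 4.17439
Lower limit = 57 − 4.17439 ≃ 52.82561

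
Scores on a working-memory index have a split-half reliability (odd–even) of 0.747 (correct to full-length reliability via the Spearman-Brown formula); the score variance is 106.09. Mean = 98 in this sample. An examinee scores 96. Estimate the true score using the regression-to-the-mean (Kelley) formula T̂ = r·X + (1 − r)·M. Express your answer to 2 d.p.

96.29

r_full = 2·0.747 / (1 + 0.747) ≈ 0.8552
Estimated true score = 0.8552*96 + (1 − 0.8552)*98 ≈ 96.2896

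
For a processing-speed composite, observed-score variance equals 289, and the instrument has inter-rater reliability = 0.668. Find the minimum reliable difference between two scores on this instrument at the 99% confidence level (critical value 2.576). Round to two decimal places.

35.68

SD = √289 ≃ 17.0000
The standard error of measurement is 17.0000·√(1 − 0.6680) ≃ 17.0000·0.5762 ≃ 9.7953.
SE_diff = √2 · SEM ≃ 13.8527
Smallest detectable difference = 2.576·13.8527 ≃ 35.6844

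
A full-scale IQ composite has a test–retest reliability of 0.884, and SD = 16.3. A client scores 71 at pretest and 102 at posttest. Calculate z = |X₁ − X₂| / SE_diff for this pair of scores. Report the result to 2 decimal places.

SEM = 16.300 × √(1 − 0.884) = 16.300 × √0.116 ≈ 16.300 × 0.341 ≈ 5.552
SE_diff = √2 × SEM ≈ 7.851
z = 31 / 7.851 ≈ 3.948

3.95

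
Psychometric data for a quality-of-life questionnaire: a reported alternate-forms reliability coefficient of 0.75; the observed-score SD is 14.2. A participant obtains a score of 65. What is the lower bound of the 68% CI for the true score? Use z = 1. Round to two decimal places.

SEM = 14.200 * √(1 − 0.750) = 14.200 * √0.250 ≃ 14.200 * 0.500 ≃ 7.100
1 * SEM ≃ 7.100
Lower bound: 65 − 7.100 = 57.900

57.90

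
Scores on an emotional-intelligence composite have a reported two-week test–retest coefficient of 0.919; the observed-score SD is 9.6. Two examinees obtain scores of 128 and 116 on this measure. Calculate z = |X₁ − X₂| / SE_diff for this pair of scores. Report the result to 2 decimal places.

The standard error of measurement is 9.6000×√(1 − 0.9190) ≈ 9.6000×0.2846 ≈ 2.7322.
SE_diff = √2 × SEM ≈ 3.8639
z = 12 / 3.8639 ≈ 3.1056

3.11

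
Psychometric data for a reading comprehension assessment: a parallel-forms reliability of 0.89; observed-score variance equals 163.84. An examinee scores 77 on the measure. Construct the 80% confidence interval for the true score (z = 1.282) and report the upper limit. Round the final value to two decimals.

SD = √163.84 ≈ 12.80000
SEM = 12.80000×√(1 − 0.89000) ≈ 4.24528
Half-width = 1.282×4.24528 ≈ 5.44245
Upper bound: 77 + 5.44245 = 82.44245

82.44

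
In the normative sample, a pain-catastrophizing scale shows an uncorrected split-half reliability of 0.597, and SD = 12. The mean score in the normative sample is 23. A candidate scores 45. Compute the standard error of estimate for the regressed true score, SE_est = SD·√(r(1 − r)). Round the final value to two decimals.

5.21

r_full = 2·0.597 / (1 + 0.597) ≈ 0.74765
SE_est = SD · √(r(1 − r)) = 12.00000 · √0.18867 ≈ 12.00000 · 0.43436 ≈ 5.21232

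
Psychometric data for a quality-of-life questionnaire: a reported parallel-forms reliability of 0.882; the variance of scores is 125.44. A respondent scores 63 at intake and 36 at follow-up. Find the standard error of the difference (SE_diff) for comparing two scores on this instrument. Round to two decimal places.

SD = √125.44 ≈ 11.20000
SEM = 11.20000 * √(1 − 0.88200) = 11.20000 * √0.11800 ≈ 11.20000 * 0.34351 ≈ 3.84733
Standard error of the difference = 3.84733·√2 ≈ 5.44094

5.44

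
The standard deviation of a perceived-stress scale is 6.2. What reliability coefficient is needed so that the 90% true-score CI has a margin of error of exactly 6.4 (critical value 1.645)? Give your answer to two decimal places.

0.61

SEM needed = half-width / z = 6.4/1.645 ≃ 3.891
r = 1 − (3.891/6.2)² ≃ 1 − 0.394 ≃ 0.606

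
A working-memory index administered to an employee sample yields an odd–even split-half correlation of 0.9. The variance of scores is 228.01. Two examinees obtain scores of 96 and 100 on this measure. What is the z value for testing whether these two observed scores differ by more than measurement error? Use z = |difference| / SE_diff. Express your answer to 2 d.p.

0.82

σ = 228.01^(1/2) = 15.1000
r_full = 2·0.9 / (1 + 0.9) ≈ 0.9474
SEM = 15.1000 * √(1 − 0.9474) = 15.1000 * √0.0526 ≈ 15.1000 * 0.2294 ≈ 3.4642
Standard error of the difference = 3.4642·√2 ≈ 4.8991
z = 4 / 4.8991 ≈ 0.8165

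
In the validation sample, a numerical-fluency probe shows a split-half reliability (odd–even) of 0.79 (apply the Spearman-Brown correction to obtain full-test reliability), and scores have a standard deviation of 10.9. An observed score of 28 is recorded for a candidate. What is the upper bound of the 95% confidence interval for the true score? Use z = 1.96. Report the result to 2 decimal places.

35.32

r_full = 2·0.79 / (1 + 0.79) ≃ 0.8827
SEM = 10.9000 * √(1 − 0.8827) = 10.9000 * √0.1173 ≃ 10.9000 * 0.3425 ≃ 3.7334
Margin = 1.96 * 3.7334 ≃ 7.3176
Upper limit = 28 + 7.3176 ≃ 35.3176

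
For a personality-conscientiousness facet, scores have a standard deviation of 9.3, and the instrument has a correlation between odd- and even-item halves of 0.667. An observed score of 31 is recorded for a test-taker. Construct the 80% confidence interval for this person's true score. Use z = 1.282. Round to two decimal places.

r_full = 2·0.667 / (1 + 0.667) ≃ 0.80024
SEM = 9.30000 · √(1 − 0.80024) = 9.30000 · √0.19976 ≃ 9.30000 · 0.44695 ≃ 4.15659
Half-width = 1.282·4.15659 ≃ 5.32875
CI = 31 ± 5.32875 → [25.67125, 36.32875]

[25.67, 36.33]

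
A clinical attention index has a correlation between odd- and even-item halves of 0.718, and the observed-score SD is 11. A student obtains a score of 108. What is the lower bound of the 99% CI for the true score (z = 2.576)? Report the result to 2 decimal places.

Spearman-Brown: r = 2(0.718) / (1 + 0.718) = 1.43600 / 1.71800 ≈ 0.83586
The standard error of measurement is 11.00000·√(1 − 0.83586) ≈ 11.00000·0.40515 ≈ 4.45662.
2.576 · SEM ≈ 11.48025
Lower bound: 108 − 11.48025 = 96.51975

96.52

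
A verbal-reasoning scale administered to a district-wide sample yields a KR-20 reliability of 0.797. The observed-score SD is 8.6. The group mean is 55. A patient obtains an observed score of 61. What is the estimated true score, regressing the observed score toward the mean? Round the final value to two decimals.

T̂ = r·X + (1 − r)·M = 0.79700·61 + 0.20300·55 = 48.61700 + 11.16500 ≈ 59.78200

59.78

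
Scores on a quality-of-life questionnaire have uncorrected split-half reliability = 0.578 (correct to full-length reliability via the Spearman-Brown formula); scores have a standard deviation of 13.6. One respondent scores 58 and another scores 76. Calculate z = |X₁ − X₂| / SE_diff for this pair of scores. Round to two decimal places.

Full-length reliability (Spearman-Brown) = 2(0.578)/(1+0.578) ≈ 0.73257
SEM = 13.60000 · √(1 − 0.73257) = 13.60000 · √0.26743 ≈ 13.60000 · 0.51713 ≈ 7.03302
Standard error of the difference = 7.03302·√2 ≈ 9.94619
z = 18 / 9.94619 ≈ 1.80974

1.81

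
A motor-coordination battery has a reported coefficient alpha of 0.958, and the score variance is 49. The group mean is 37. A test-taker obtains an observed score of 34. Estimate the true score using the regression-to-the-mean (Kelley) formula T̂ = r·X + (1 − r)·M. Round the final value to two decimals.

T̂ = r·X + (1 − r)·M = 0.958×34 + 0.042×37 = 32.572 + 1.554 ≈ 34.126

34.13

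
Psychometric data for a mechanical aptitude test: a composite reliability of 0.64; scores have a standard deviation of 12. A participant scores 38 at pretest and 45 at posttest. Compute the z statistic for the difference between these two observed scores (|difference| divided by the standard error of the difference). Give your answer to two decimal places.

SEM = 12.000 · √(1 − 0.640) = 12.000 · √0.360 ≈ 12.000 · 0.600 ≈ 7.200
SE_diff = SEM · √2 ≈ 7.200 · 1.414 ≈ 10.182
z = 7 / 10.182 ≈ 0.687

0.69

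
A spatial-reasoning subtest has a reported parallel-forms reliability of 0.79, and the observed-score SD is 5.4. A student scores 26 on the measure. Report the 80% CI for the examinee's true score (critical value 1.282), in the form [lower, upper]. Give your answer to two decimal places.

SEM = 5.400 · √(1 − 0.790) = 5.400 · √0.210 ≃ 5.400 · 0.458 ≃ 2.475
1.282 · SEM ≃ 3.172
CI = 26 ± 3.172 → [22.828, 29.172]

[22.83, 29.17]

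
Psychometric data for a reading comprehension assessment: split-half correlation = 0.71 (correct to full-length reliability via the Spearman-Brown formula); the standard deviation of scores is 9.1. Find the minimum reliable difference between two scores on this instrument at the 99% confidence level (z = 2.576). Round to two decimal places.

13.65

r_full = 2·0.71 / (1 + 0.71) ≈ 0.8304
SEM = 9.1000 · √(1 − 0.8304) = 9.1000 · √0.1696 ≈ 9.1000 · 0.4118 ≈ 3.7475
SE_diff = SEM · √2 ≈ 3.7475 · 1.4142 ≈ 5.2998
Smallest detectable difference = 2.576·5.2998 ≈ 13.6522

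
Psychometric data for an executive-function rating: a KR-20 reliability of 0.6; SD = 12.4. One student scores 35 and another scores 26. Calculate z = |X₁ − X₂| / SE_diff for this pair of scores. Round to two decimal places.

SEM = 12.400 × √(1 − 0.600) = 12.400 × √0.400 ≈ 12.400 × 0.632 ≈ 7.842
Standard error of the difference = 7.842·√2 ≈ 11.091
z = |35 − 26| / 11.091 = 9 / 11.091 ≈ 0.811

0.81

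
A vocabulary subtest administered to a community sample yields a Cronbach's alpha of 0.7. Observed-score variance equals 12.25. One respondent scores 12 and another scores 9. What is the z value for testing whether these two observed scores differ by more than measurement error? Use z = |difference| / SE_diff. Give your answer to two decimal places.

σ = 12.25^(1/2) = 3.500
The standard error of measurement is 3.500×√(1 − 0.700) ≈ 3.500×0.548 ≈ 1.917.
SE_diff = √2 × SEM ≈ 2.711
z = 3 / 2.711 ≈ 1.107

1.11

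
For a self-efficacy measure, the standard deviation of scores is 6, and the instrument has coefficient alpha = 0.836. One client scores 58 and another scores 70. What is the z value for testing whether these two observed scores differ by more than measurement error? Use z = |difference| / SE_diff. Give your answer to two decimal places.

SEM = 6.0000·√(1 − 0.8360) ≃ 2.4298
Standard error of the difference = 2.4298·√2 ≃ 3.4363
z = 12 / 3.4363 ≃ 3.4922

3.49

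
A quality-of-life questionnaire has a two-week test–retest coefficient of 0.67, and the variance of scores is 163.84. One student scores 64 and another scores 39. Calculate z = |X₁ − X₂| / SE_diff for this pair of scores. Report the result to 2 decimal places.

2.40

SD = √163.84 = 12.8000
SEM = 12.8000 · √(1 − 0.6700) = 12.8000 · √0.3300 ≃ 12.8000 · 0.5745 ≃ 7.3530
SE_diff = √2 · SEM ≃ 10.3988
z = 25 / 10.3988 ≃ 2.4041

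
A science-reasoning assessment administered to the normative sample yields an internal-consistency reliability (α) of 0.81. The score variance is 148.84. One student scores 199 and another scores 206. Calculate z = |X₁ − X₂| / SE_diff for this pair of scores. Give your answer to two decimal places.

0.93

σ = 148.84^(1/2) = 12.20000
SEM = 12.20000·√(1 − 0.81000) ≈ 5.31786
SE_diff = √2 · SEM ≈ 7.52059
z = 7 / 7.52059 ≈ 0.93078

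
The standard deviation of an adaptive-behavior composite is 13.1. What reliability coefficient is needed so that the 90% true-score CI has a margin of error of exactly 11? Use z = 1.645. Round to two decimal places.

0.74

Required SEM = 11 / 1.645 ≈ 6.6869
Required reliability = 1 − (SEM/SD)² = 1 − 0.2606 ≈ 0.7394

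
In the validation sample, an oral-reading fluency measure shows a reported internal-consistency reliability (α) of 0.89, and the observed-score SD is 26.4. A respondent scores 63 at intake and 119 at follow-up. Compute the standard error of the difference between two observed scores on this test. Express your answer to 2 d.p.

12.38

SEM = 26.40000 × √(1 − 0.89000) = 26.40000 × √0.11000 ≈ 26.40000 × 0.33166 ≈ 8.75589
Standard error of the difference = 8.75589·√2 ≈ 12.38270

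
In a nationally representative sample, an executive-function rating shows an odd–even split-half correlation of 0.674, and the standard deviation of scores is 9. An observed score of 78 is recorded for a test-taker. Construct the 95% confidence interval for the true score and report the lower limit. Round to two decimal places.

70.22

Full-length reliability (Spearman-Brown) = 2(0.674)/(1+0.674) ≃ 0.805
SEM = 9.000 * √(1 − 0.805) = 9.000 * √0.195 ≃ 9.000 * 0.441 ≃ 3.972
Margin = 1.96 * 3.972 ≃ 7.784
Lower bound: 78 − 7.784 = 70.216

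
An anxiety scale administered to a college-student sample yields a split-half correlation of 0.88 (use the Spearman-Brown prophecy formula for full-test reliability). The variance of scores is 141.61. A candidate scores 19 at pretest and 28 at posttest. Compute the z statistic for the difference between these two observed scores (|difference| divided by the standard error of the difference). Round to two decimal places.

2.12

SD = √141.61 = 11.9000
Full-length reliability (Spearman-Brown) = 2(0.88)/(1+0.88) ≃ 0.9362
SEM = 11.9000*√(1 − 0.9362) ≃ 3.0065
SE_diff = √2 * SEM ≃ 4.2518
z = |19 − 28| / 4.2518 = 9 / 4.2518 ≃ 2.1167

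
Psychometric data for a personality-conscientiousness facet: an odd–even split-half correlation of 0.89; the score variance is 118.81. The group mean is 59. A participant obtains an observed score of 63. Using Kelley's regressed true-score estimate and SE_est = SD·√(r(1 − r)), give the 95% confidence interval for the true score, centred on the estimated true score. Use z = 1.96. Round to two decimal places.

SD = √118.81 = 10.900
Spearman-Brown: r = 2(0.89) / (1 + 0.89) = 1.780 / 1.890 ≈ 0.942
T̂ = 0.942(63) + 0.058(59) ≈ 62.767
SE_est = SD * √(r(1 − r)) = 10.900 * √0.055 ≈ 10.900 * 0.234 ≈ 2.552
95% CI: 62.767 ± 5.002 ≈ (57.765, 67.769)

[57.77, 67.77]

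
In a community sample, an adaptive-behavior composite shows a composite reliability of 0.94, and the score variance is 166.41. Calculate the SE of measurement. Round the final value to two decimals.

SD = √166.41 ≈ 12.9000
The standard error of measurement is 12.9000×√(1 − 0.9400) ≈ 12.9000×0.2449 ≈ 3.1598.

3.16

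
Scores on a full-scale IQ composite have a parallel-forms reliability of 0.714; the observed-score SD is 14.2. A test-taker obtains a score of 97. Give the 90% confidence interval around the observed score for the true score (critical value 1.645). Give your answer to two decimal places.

SEM = 14.2000 × √(1 − 0.7140) = 14.2000 × √0.2860 ≈ 14.2000 × 0.5348 ≈ 7.5940
Half-width = 1.645×7.5940 ≈ 12.4922
CI = 97 ± 12.4922 → [84.5078, 109.4922]

[84.51, 109.49]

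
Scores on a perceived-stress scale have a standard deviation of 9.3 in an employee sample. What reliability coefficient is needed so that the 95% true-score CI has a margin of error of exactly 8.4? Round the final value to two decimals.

0.79

Required SEM = 8.4 / 1.96 ≈ 4.2857
r = 1 − (4.2857/9.3)² ≈ 1 − 0.2124 ≈ 0.7876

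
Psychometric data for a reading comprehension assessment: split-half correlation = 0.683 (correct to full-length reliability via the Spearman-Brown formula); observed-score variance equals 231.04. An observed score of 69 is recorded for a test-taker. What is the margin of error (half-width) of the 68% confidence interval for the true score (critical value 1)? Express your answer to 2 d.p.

SD = √231.04 ≈ 15.2000
Full-length reliability (Spearman-Brown) = 2(0.683)/(1+0.683) ≈ 0.8116
SEM = 15.2000 · √(1 − 0.8116) = 15.2000 · √0.1884 ≈ 15.2000 · 0.4340 ≈ 6.5968
1 · SEM ≈ 6.5968

6.60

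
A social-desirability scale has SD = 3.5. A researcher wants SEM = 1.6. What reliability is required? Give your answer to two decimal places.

0.79

r = 1 − (SEM / SD)² = 1 − (1.60000 / 3.5)² ≈ 1 − 0.20898 ≈ 0.79102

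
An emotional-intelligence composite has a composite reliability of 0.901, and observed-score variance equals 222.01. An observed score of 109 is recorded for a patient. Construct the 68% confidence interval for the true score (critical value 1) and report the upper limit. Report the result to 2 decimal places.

113.69

σ = 222.01^(1/2) = 14.900
SEM = 14.900×√(1 − 0.901) ≈ 4.688
Half-width = 1×4.688 ≈ 4.688
Upper bound: 109 + 4.688 = 113.688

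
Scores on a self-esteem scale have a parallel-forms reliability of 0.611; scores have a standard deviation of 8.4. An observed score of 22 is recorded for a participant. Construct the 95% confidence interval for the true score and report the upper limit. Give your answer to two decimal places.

SEM = 8.4000×√(1 − 0.6110) ≃ 5.2391
Half-width = 1.96×5.2391 ≃ 10.2686
Upper bound: 22 + 10.2686 = 32.2686

32.27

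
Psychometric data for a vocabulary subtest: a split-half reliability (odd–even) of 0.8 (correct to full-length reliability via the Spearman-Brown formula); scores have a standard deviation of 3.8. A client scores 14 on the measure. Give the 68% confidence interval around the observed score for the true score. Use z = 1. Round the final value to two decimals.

Spearman-Brown: r = 2(0.8) / (1 + 0.8) = 1.600 / 1.800 ≈ 0.889
The standard error of measurement is 3.800*√(1 − 0.889) ≈ 3.800*0.333 ≈ 1.267.
Margin = 1 * 1.267 ≈ 1.267
CI = 14 ± 1.267 → [12.733, 15.267]

[12.73, 15.27]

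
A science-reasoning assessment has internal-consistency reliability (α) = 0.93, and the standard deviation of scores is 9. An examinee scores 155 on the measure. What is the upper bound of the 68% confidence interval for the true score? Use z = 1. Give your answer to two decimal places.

157.38

SEM = 9.00000 * √(1 − 0.93000) = 9.00000 * √0.07000 ≈ 9.00000 * 0.26458 ≈ 2.38118
1 * SEM ≈ 2.38118
Upper bound: 155 + 2.38118 = 157.38118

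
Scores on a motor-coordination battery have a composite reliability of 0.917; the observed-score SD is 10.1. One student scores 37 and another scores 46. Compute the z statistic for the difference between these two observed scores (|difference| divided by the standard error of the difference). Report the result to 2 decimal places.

SEM = 10.1000×√(1 − 0.9170) ≈ 2.9098
SE_diff = √2 × SEM ≈ 4.1151
z = 9 / 4.1151 ≈ 2.1871

2.19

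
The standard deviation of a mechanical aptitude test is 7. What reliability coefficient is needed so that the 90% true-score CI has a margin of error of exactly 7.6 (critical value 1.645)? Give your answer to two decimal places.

Required SEM = 7.6 / 1.645 ≈ 4.620
r = 1 − (SEM / SD)² = 1 − (4.620 / 7)² ≈ 1 − 0.436 ≈ 0.564

0.56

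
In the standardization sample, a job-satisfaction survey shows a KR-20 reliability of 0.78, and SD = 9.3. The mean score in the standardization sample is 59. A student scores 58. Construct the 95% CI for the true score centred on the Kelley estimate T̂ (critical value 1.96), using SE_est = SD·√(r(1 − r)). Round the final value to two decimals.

T̂ = r·X + (1 − r)·M = 0.7800·58 + 0.2200·59 = 45.2400 + 12.9800 ≈ 58.2200
SE_est = SD · √(r(1 − r)) = 9.3000 · √0.1716 ≈ 9.3000 · 0.4142 ≈ 3.8525
95% CI: 58.2200 ± 7.5509 ≈ (50.6691, 65.7709)

[50.67, 65.77]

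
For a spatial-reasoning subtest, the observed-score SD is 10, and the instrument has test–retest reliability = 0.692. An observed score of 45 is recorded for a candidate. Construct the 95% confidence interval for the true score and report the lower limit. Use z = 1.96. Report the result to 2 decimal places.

SEM = 10.00000·√(1 − 0.69200) ≈ 5.54977
Margin = 1.96 · 5.54977 ≈ 10.87756
Lower bound: 45 − 10.87756 = 34.12244

34.12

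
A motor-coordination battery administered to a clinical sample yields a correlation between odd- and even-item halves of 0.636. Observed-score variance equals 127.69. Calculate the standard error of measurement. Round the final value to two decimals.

SD = √127.69 ≈ 11.300
r_full = 2·0.636 / (1 + 0.636) ≈ 0.778
SEM = 11.300 · √(1 − 0.778) = 11.300 · √0.222 ≈ 11.300 · 0.472 ≈ 5.330

5.33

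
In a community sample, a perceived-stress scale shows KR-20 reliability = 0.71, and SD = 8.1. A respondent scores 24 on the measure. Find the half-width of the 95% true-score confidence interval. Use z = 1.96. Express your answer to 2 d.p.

The standard error of measurement is 8.1000*√(1 − 0.7100) ≃ 8.1000*0.5385 ≃ 4.3620.
Half-width = 1.96*4.3620 ≃ 8.5495

8.55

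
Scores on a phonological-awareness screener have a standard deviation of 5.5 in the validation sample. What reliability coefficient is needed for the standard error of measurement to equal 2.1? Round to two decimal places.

0.85

r = 1 − (SEM / SD)² = 1 − (2.100 / 5.5)² ≈ 1 − 0.146 ≈ 0.854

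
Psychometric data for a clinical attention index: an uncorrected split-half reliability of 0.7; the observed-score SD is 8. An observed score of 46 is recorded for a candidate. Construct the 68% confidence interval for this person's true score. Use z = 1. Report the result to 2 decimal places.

[42.64, 49.36]

Full-length reliability (Spearman-Brown) = 2(0.7)/(1+0.7) ≈ 0.824
SEM = 8.000 × √(1 − 0.824) = 8.000 × √0.176 ≈ 8.000 × 0.420 ≈ 3.361
Margin = 1 × 3.361 ≈ 3.361
CI = 46 ± 3.361 → [42.639, 49.361]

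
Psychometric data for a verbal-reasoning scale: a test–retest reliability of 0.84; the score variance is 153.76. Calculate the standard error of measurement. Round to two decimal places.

SD = √153.76 ≈ 12.4000
SEM = 12.4000*√(1 − 0.8400) ≈ 4.9600

4.96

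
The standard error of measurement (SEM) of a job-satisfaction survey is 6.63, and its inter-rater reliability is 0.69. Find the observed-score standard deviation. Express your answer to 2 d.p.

11.91

SD = SEM / √(1 − r) = 6.63 / √0.3100 ≃ 6.63 / 0.5568 ≃ 11.9078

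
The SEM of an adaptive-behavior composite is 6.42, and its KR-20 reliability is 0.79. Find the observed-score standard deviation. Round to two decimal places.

14.01

SD = 6.42 / √(1 − 0.79) ≈ 14.0096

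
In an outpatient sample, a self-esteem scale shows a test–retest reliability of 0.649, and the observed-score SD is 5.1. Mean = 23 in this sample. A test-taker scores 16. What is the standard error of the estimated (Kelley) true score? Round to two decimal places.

2.43

SE_est = SD × √(r(1 − r)) = 5.100 × √0.228 ≃ 5.100 × 0.477 ≃ 2.434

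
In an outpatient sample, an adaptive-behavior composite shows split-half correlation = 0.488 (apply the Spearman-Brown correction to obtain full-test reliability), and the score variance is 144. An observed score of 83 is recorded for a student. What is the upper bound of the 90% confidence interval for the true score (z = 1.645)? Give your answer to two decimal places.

94.58

SD = √144 = 12.0000
r_full = 2·0.488 / (1 + 0.488) ≈ 0.6559
SEM = 12.0000×√(1 − 0.6559) ≈ 7.0391
Margin = 1.645 × 7.0391 ≈ 11.5793
Upper bound: 83 + 11.5793 = 94.5793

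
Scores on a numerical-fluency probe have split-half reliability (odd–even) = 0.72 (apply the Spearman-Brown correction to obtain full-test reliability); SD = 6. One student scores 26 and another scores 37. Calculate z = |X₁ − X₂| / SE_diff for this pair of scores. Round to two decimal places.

3.21

Spearman-Brown: r = 2(0.72) / (1 + 0.72) = 1.440 / 1.720 ≈ 0.837
SEM = 6.000 · √(1 − 0.837) = 6.000 · √0.163 ≈ 6.000 · 0.403 ≈ 2.421
SE_diff = SEM · √2 ≈ 2.421 · 1.414 ≈ 3.424
z = 11 / 3.424 ≈ 3.213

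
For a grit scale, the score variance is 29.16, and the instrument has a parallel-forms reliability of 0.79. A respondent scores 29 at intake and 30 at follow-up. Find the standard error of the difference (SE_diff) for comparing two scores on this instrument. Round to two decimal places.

SD = √29.16 ≈ 5.4000
The standard error of measurement is 5.4000·√(1 − 0.7900) ≈ 5.4000·0.4583 ≈ 2.4746.
SE_diff = √2 · SEM ≈ 3.4996

3.50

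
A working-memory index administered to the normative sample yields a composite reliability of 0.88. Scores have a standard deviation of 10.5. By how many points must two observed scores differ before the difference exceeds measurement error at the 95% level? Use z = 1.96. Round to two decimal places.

SEM = 10.5000×√(1 − 0.8800) ≈ 3.6373
SE_diff = SEM × √2 ≈ 3.6373 × 1.4142 ≈ 5.1439
Minimum reliable difference = 1.96 × SE_diff ≈ 1.96 × 5.1439 ≈ 10.0821

10.08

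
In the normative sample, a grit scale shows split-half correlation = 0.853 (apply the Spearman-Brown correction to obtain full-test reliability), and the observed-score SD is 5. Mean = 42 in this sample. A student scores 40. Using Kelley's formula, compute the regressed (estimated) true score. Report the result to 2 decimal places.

Full-length reliability (Spearman-Brown) = 2(0.853)/(1+0.853) ≈ 0.921
T̂ = 0.921(40) + 0.079(42) ≈ 40.159

40.16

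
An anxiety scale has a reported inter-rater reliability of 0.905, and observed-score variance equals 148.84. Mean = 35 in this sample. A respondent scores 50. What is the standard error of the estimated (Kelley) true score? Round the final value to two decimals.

σ = 148.84^(1/2) = 12.200
SE_est = SD * √(r(1 − r)) = 12.200 * √0.086 ≈ 12.200 * 0.293 ≈ 3.577

3.58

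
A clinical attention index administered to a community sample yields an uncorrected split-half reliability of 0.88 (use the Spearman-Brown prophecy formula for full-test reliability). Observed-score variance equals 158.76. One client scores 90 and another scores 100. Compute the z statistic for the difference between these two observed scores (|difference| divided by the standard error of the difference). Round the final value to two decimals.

SD = √158.76 = 12.600
r_full = 2·0.88 / (1 + 0.88) ≃ 0.936
SEM = 12.600 × √(1 − 0.936) = 12.600 × √0.064 ≃ 12.600 × 0.253 ≃ 3.183
SE_diff = √2 × SEM ≃ 4.502
z = 10 / 4.502 ≃ 2.221

2.22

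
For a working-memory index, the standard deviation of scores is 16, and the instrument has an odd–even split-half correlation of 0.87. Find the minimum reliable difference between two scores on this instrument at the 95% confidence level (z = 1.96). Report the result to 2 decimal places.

Spearman-Brown: r = 2(0.87) / (1 + 0.87) = 1.7400 / 1.8700 ≈ 0.9305
The standard error of measurement is 16.0000*√(1 − 0.9305) ≈ 16.0000*0.2637 ≈ 4.2186.
SE_diff = √2 * SEM ≈ 5.9660
Minimum reliable difference = 1.96 * SE_diff ≈ 1.96 * 5.9660 ≈ 11.6934

11.69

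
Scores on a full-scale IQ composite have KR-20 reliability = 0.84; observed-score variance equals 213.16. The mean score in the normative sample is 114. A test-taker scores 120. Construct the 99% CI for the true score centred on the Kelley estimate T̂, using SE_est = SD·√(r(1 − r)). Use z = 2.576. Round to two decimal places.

SD = √213.16 = 14.6000
T̂ = 0.8400(120) + 0.1600(114) ≈ 119.0400
SE_est = SD · √(r(1 − r)) = 14.6000 · √0.1344 ≈ 14.6000 · 0.3666 ≈ 5.3524
CI = 119.0400 ± 2.576 · 5.3524 → [105.2521, 132.8279]

[105.25, 132.83]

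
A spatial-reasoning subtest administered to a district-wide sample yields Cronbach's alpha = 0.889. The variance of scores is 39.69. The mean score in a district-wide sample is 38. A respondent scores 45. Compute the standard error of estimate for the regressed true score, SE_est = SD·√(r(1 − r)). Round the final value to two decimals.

SD = √39.69 ≈ 6.30000
SE_est = 6.30000*√(0.88900*0.11100) ≈ 1.97903

1.98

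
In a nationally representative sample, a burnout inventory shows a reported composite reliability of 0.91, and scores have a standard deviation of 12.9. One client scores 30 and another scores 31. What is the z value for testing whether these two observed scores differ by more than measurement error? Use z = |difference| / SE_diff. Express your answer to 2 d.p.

0.18

SEM = 12.90000 × √(1 − 0.91000) = 12.90000 × √0.09000 ≃ 12.90000 × 0.30000 ≃ 3.87000
Standard error of the difference = 3.87000·√2 ≃ 5.47301
z = |30 − 31| / 5.47301 = 1 / 5.47301 ≃ 0.18271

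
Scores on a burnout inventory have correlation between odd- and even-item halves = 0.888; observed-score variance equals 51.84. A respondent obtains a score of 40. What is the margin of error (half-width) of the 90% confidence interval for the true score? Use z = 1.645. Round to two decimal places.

σ = 51.84^(1/2) = 7.2000
Full-length reliability (Spearman-Brown) = 2(0.888)/(1+0.888) ≃ 0.9407
SEM = 7.2000 × √(1 − 0.9407) = 7.2000 × √0.0593 ≃ 7.2000 × 0.2436 ≃ 1.7536
Half-width = 1.645×1.7536 ≃ 2.8847

2.88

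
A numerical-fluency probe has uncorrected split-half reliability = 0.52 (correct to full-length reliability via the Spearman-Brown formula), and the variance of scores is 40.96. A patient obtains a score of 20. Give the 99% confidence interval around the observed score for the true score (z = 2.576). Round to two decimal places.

SD = √40.96 ≈ 6.4000
Full-length reliability (Spearman-Brown) = 2(0.52)/(1+0.52) ≈ 0.6842
SEM = 6.4000*√(1 − 0.6842) ≈ 3.5965
Half-width = 2.576*3.5965 ≈ 9.2646
Interval: (10.7354, 29.2646)

[10.74, 29.26]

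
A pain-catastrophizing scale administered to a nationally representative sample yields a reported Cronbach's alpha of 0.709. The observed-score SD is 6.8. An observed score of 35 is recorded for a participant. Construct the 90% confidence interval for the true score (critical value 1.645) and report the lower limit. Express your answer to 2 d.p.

SEM = 6.800 × √(1 − 0.709) = 6.800 × √0.291 ≈ 6.800 × 0.539 ≈ 3.668
Margin = 1.645 × 3.668 ≈ 6.034
Lower bound: 35 − 6.034 = 28.966

28.97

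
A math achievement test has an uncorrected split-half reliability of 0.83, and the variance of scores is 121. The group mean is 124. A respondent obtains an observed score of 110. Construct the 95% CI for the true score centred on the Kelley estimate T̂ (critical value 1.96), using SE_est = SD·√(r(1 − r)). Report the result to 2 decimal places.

SD = √121 ≈ 11.000
r_full = 2·0.83 / (1 + 0.83) ≈ 0.907
Estimated true score = 0.907×110 + (1 − 0.907)×124 ≈ 111.301
SE_est = 11.000×√(0.907×0.093) ≈ 3.193
95% CI: 111.301 ± 6.259 ≈ (105.042, 117.559)

[105.04, 117.56]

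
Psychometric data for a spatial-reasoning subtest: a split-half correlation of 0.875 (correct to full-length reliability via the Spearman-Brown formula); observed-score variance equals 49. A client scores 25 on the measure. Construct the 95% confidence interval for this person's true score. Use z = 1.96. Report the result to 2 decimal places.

[21.46, 28.54]

SD = √49 = 7.00000
r_full = 2·0.875 / (1 + 0.875) ≈ 0.93333
SEM = 7.00000 × √(1 − 0.93333) = 7.00000 × √0.06667 ≈ 7.00000 × 0.25820 ≈ 1.80739
Margin = 1.96 × 1.80739 ≈ 3.54249
Interval: (21.45751, 28.54249)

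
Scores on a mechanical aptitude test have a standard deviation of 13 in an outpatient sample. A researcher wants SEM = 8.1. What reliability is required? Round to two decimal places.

0.61

Required reliability = 1 − (SEM/SD)² = 1 − 0.388 ≃ 0.612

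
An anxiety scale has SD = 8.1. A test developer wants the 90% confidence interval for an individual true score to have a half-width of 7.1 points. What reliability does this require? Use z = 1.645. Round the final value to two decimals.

0.72

SEM needed = half-width / z = 7.1/1.645 ≃ 4.316
Required reliability = 1 − (SEM/SD)² = 1 − 0.284 ≃ 0.716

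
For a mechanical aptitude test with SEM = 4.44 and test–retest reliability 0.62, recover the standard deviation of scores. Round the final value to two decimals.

σ = SEM·(1 − r)^(−1/2) ≈ 4.44×1.6222 ≈ 7.2026

7.20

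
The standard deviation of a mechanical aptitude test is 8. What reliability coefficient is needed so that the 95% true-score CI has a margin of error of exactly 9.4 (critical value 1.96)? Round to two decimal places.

0.64

Required SEM = 9.4 / 1.96 ≃ 4.796
r = 1 − (4.796/8)² ≃ 1 − 0.359 ≃ 0.641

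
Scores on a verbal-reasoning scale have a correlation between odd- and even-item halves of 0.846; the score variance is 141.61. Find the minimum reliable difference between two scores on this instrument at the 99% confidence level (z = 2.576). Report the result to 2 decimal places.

12.52

SD = √141.61 = 11.900
r_full = 2·0.846 / (1 + 0.846) ≈ 0.917
SEM = 11.900*√(1 − 0.917) ≈ 3.437
SE_diff = SEM * √2 ≈ 3.437 * 1.414 ≈ 4.861
Smallest detectable difference = 2.576*4.861 ≈ 12.521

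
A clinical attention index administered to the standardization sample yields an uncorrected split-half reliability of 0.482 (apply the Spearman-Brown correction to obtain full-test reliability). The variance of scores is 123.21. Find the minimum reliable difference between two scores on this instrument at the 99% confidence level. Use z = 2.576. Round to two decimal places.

23.91

σ = 123.21^(1/2) = 11.1000
Full-length reliability (Spearman-Brown) = 2(0.482)/(1+0.482) ≈ 0.6505
The standard error of measurement is 11.1000·√(1 − 0.6505) ≈ 11.1000·0.5912 ≈ 6.5624.
SE_diff = √2 · SEM ≈ 9.2807
Smallest detectable difference = 2.576·9.2807 ≈ 23.9070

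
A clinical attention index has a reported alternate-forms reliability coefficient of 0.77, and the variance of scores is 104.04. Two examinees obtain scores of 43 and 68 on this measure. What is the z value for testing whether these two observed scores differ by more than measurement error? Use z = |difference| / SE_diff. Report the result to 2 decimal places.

SD = √104.04 = 10.200
The standard error of measurement is 10.200*√(1 − 0.770) ≃ 10.200*0.480 ≃ 4.892.
SE_diff = √2 * SEM ≃ 6.918
z = |43 − 68| / 6.918 = 25 / 6.918 ≃ 3.614

3.61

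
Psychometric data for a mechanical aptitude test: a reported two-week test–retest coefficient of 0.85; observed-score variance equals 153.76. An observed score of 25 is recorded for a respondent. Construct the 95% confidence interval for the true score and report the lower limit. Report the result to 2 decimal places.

SD = √153.76 = 12.4000
SEM = 12.4000·√(1 − 0.8500) ≈ 4.8025
Half-width = 1.96·4.8025 ≈ 9.4129
Lower bound: 25 − 9.4129 = 15.5871

15.59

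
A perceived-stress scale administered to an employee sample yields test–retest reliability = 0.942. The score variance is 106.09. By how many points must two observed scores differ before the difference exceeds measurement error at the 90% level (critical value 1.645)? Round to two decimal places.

5.77

σ = 106.09^(1/2) = 10.3000
SEM = 10.3000 · √(1 − 0.9420) = 10.3000 · √0.0580 ≈ 10.3000 · 0.2408 ≈ 2.4806
Standard error of the difference = 2.4806·√2 ≈ 3.5081
Minimum reliable difference = 1.645 · SE_diff ≈ 1.645 · 3.5081 ≈ 5.7707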